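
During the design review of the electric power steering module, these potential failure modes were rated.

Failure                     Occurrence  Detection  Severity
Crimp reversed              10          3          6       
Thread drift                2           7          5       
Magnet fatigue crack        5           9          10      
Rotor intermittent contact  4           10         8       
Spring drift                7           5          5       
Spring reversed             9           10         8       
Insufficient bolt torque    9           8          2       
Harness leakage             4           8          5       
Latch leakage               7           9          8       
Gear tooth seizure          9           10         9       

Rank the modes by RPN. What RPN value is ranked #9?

144

RPN = Severity × Occurrence × Detection:
  Crimp reversed: 6 × 10 × 3 = 180
  Thread drift: 5 × 2 × 7 = 70
  Magnet fatigue crack: 10 × 5 × 9 = 450
  Rotor intermittent contact: 8 × 4 × 10 = 320
  Spring drift: 5 × 7 × 5 = 175
  Spring reversed: 8 × 9 × 10 = 720
  Insufficient bolt torque: 2 × 9 × 8 = 144
  Harness leakage: 5 × 4 × 8 = 160
  Latch leakage: 8 × 7 × 9 = 504
  Gear tooth seizure: 9 × 9 × 10 = 810
Sorted descending: 810, 720, 504, 450, 320, 180, 175, 160, 144, 70.
The 9th-highest RPN is 144 (Insufficient bolt torque).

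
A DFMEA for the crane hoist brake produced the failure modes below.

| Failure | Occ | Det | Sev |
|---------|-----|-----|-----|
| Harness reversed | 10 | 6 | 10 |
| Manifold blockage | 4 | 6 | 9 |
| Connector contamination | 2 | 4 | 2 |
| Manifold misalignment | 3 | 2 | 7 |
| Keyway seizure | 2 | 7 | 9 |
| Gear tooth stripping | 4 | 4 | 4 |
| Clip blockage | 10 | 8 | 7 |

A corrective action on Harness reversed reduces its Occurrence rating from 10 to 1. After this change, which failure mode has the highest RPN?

RPN = Severity × Occurrence × Detection:
  Harness reversed: 10 × 10 × 6 = 600
  Manifold blockage: 9 × 4 × 6 = 216
  Connector contamination: 2 × 2 × 4 = 16
  Manifold misalignment: 7 × 3 × 2 = 42
  Keyway seizure: 9 × 2 × 7 = 126
  Gear tooth stripping: 4 × 4 × 4 = 64
  Clip blockage: 7 × 10 × 8 = 560
After action: Harness reversed → 10 × 1 × 6 = 60.
Revised RPNs: Clip blockage=560, Manifold blockage=216, Keyway seizure=126, Gear tooth stripping=64, Harness reversed=60, Manifold misalignment=42, Connector contamination=16.
Highest is now Clip blockage (560).

Clip blockage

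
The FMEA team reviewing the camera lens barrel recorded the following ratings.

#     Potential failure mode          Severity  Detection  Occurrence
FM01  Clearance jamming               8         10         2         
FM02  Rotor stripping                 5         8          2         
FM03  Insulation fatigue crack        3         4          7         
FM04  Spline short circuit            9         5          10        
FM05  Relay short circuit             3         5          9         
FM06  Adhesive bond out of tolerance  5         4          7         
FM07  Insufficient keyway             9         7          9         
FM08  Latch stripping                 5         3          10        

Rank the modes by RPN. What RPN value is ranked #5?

RPN = Severity × Occurrence × Detection:
  FM01: 8 × 2 × 10 = 160
  FM02: 5 × 2 × 8 = 80
  FM03: 3 × 7 × 4 = 84
  FM04: 9 × 10 × 5 = 450
  FM05: 3 × 9 × 5 = 135
  FM06: 5 × 7 × 4 = 140
  FM07: 9 × 9 × 7 = 567
  FM08: 5 × 10 × 3 = 150
Sorted descending: 567, 450, 160, 150, 140, 135, 84, 80.
The fifth-highest RPN is 140 (FM06).

140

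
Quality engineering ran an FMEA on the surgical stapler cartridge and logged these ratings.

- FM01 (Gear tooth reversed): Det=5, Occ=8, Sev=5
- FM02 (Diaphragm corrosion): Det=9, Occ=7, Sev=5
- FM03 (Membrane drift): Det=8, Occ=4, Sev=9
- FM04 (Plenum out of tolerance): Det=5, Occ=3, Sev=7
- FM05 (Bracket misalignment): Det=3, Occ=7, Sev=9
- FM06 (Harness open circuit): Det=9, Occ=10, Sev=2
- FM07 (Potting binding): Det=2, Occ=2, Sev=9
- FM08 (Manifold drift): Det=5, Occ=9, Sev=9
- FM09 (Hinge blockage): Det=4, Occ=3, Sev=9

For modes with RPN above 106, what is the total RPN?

1685

RPN = Severity × Occurrence × Detection:
  FM01: 5 × 8 × 5 = 200
  FM02: 5 × 7 × 9 = 315
  FM03: 9 × 4 × 8 = 288
  FM04: 7 × 3 × 5 = 105
  FM05: 9 × 7 × 3 = 189
  FM06: 2 × 10 × 9 = 180
  FM07: 9 × 2 × 2 = 36
  FM08: 9 × 9 × 5 = 405
  FM09: 9 × 3 × 4 = 108
RPN > 106: FM01 (200), FM02 (315), FM03 (288), FM05 (189), FM06 (180), FM08 (405), FM09 (108).
Sum: 200 + 315 + 288 + 189 + 180 + 405 + 108 = 1685.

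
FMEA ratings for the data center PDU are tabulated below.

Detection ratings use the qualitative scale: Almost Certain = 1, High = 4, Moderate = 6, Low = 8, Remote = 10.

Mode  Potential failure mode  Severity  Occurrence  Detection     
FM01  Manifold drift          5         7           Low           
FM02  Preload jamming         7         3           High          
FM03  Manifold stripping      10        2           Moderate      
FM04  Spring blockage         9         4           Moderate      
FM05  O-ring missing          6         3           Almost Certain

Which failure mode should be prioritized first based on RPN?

FM01

RPN = Severity × Occurrence × Detection:
  FM01: 5 × 7 × 8 = 280
  FM02: 7 × 3 × 4 = 84
  FM03: 10 × 2 × 6 = 120
  FM04: 9 × 4 × 6 = 216
  FM05: 6 × 3 × 1 = 18
Highest RPN is 280 → FM01.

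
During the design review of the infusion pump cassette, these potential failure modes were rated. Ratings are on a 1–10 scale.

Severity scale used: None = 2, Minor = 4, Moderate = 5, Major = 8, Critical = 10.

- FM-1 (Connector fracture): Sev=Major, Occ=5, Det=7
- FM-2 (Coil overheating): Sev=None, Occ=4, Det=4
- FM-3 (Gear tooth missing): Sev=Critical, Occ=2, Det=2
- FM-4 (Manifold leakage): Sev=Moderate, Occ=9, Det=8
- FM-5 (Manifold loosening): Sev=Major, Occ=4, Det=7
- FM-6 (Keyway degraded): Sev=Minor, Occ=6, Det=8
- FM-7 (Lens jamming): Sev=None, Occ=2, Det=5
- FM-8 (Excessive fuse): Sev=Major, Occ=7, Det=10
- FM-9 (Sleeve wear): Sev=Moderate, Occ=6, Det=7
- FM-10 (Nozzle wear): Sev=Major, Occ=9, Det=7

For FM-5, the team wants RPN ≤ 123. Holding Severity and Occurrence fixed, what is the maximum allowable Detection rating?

3

FM-5: S=8, O=4, D=7 → current RPN = 224.
Fixed product = 32. Need 32 × D ≤ 123, so D ≤ 123/32 = 3.84.
Maximum integer Detection rating = 3 (gives RPN 96; D=4 would give 128 > 123).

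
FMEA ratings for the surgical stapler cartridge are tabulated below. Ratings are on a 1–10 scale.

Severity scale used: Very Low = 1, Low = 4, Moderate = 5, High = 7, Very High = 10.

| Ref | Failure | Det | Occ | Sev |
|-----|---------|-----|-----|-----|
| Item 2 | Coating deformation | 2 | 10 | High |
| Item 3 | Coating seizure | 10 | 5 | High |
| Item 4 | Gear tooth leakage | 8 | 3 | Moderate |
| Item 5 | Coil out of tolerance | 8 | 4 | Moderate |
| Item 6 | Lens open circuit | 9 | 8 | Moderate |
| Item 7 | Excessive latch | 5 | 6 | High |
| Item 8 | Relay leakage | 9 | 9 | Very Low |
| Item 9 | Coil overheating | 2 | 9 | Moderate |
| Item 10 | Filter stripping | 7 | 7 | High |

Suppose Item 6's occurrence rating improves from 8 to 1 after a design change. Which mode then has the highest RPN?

Item 3

RPN = Severity × Occurrence × Detection:
  Item 2: 7 × 10 × 2 = 140
  Item 3: 7 × 5 × 10 = 350
  Item 4: 5 × 3 × 8 = 120
  Item 5: 5 × 4 × 8 = 160
  Item 6: 5 × 8 × 9 = 360
  Item 7: 7 × 6 × 5 = 210
  Item 8: 1 × 9 × 9 = 81
  Item 9: 5 × 9 × 2 = 90
  Item 10: 7 × 7 × 7 = 343
After action: Item 6 → 5 × 1 × 9 = 45.
Revised RPNs: Item 3=350, Item 10=343, Item 7=210, Item 5=160, Item 2=140, Item 4=120, Item 9=90, Item 8=81, Item 6=45.
Highest is now Item 3 (350).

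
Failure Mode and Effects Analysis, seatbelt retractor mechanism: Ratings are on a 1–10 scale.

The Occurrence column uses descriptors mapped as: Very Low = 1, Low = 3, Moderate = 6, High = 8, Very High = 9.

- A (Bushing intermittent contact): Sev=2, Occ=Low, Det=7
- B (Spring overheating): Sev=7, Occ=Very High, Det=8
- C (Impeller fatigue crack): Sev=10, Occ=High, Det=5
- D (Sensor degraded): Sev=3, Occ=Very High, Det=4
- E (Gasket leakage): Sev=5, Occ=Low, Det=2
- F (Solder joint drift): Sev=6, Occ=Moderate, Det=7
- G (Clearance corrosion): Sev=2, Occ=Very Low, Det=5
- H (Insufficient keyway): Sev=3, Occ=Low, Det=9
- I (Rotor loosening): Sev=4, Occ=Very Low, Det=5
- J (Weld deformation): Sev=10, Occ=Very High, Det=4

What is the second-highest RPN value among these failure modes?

400

RPN = Severity × Occurrence × Detection:
  A: 2 × 3 × 7 = 42
  B: 7 × 9 × 8 = 504
  C: 10 × 8 × 5 = 400
  D: 3 × 9 × 4 = 108
  E: 5 × 3 × 2 = 30
  F: 6 × 6 × 7 = 252
  G: 2 × 1 × 5 = 10
  H: 3 × 3 × 9 = 81
  I: 4 × 1 × 5 = 20
  J: 10 × 9 × 4 = 360
Sorted descending: 504, 400, 360, 252, 108, 81, 42, 30, 20, 10.
The second-highest RPN is 400 (C).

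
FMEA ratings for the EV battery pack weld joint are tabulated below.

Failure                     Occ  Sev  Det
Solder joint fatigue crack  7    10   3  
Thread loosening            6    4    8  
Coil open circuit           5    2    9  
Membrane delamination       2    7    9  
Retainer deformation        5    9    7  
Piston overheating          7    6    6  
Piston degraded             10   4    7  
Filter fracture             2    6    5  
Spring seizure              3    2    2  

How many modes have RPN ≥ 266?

2

RPN = Severity × Occurrence × Detection:
  Solder joint fatigue crack: 10 × 7 × 3 = 210
  Thread loosening: 4 × 6 × 8 = 192
  Coil open circuit: 2 × 5 × 9 = 90
  Membrane delamination: 7 × 2 × 9 = 126
  Retainer deformation: 9 × 5 × 7 = 315
  Piston overheating: 6 × 7 × 6 = 252
  Piston degraded: 4 × 10 × 7 = 280
  Filter fracture: 6 × 2 × 5 = 60
  Spring seizure: 2 × 3 × 2 = 12
Modes with RPN ≥ 266: Retainer deformation (315), Piston degraded (280) → 2.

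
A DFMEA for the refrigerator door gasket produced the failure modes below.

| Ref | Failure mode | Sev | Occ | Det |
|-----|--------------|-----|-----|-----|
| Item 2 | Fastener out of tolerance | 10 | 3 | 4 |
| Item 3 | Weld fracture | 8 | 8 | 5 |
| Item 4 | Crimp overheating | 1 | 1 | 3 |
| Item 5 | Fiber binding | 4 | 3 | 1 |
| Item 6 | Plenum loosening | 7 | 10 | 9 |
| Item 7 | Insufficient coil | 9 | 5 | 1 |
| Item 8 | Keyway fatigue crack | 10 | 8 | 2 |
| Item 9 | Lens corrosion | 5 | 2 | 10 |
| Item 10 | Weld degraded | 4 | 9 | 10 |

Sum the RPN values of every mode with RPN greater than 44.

RPN = Severity × Occurrence × Detection:
  Item 2: 10 × 3 × 4 = 120
  Item 3: 8 × 8 × 5 = 320
  Item 4: 1 × 1 × 3 = 3
  Item 5: 4 × 3 × 1 = 12
  Item 6: 7 × 10 × 9 = 630
  Item 7: 9 × 5 × 1 = 45
  Item 8: 10 × 8 × 2 = 160
  Item 9: 5 × 2 × 10 = 100
  Item 10: 4 × 9 × 10 = 360
RPN > 44: Item 2 (120), Item 3 (320), Item 6 (630), Item 7 (45), Item 8 (160), Item 9 (100), Item 10 (360).
Sum: 120 + 320 + 630 + 45 + 160 + 100 + 360 = 1735.

1735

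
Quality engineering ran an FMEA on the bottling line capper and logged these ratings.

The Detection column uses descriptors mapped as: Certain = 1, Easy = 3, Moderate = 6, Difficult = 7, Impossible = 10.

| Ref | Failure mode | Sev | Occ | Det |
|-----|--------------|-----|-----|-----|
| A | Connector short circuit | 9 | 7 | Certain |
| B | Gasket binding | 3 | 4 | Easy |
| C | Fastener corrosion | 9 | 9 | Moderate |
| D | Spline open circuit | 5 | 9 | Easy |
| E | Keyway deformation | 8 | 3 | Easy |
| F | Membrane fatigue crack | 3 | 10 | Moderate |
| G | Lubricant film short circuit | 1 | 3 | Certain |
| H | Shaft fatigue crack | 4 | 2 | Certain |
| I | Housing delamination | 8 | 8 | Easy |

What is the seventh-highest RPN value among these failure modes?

RPN = Severity × Occurrence × Detection:
  A: 9 × 7 × 1 = 63
  B: 3 × 4 × 3 = 36
  C: 9 × 9 × 6 = 486
  D: 5 × 9 × 3 = 135
  E: 8 × 3 × 3 = 72
  F: 3 × 10 × 6 = 180
  G: 1 × 3 × 1 = 3
  H: 4 × 2 × 1 = 8
  I: 8 × 8 × 3 = 192
Sorted descending: 486, 192, 180, 135, 72, 63, 36, 8, 3.
The seventh-highest RPN is 36 (B).

36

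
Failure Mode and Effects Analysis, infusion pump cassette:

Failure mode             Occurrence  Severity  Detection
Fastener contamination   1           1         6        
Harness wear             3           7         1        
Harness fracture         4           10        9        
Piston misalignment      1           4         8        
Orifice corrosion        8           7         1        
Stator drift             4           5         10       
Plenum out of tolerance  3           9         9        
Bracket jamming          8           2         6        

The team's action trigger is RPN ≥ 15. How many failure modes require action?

7

RPN = Severity × Occurrence × Detection:
  Fastener contamination: 1 × 1 × 6 = 6
  Harness wear: 7 × 3 × 1 = 21
  Harness fracture: 10 × 4 × 9 = 360
  Piston misalignment: 4 × 1 × 8 = 32
  Orifice corrosion: 7 × 8 × 1 = 56
  Stator drift: 5 × 4 × 10 = 200
  Plenum out of tolerance: 9 × 3 × 9 = 243
  Bracket jamming: 2 × 8 × 6 = 96
Modes with RPN ≥ 15: Harness wear (21), Harness fracture (360), Piston misalignment (32), Orifice corrosion (56), Stator drift (200), Plenum out of tolerance (243), Bracket jamming (96) → 7.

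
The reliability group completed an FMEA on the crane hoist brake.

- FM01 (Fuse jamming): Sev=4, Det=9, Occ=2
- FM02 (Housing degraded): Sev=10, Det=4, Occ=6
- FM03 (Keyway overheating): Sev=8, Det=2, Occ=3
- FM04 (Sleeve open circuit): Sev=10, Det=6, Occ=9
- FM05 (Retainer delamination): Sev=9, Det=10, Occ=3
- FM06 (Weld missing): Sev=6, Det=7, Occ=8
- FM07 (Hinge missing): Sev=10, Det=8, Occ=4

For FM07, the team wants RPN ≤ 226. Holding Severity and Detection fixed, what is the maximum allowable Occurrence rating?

FM07: S=10, O=4, D=8 → current RPN = 320.
Fixed product = 80. Need 80 × O ≤ 226, so O ≤ 226/80 = 2.83.
Maximum integer Occurrence rating = 2 (gives RPN 160; O=3 would give 240 > 226).

2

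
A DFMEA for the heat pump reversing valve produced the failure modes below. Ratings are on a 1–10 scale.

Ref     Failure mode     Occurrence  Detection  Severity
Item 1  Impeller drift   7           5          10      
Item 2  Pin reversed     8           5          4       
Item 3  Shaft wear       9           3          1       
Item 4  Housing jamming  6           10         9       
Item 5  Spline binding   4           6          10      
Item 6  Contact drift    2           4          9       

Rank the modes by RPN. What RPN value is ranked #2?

RPN = Severity × Occurrence × Detection:
  Item 1: 10 × 7 × 5 = 350
  Item 2: 4 × 8 × 5 = 160
  Item 3: 1 × 9 × 3 = 27
  Item 4: 9 × 6 × 10 = 540
  Item 5: 10 × 4 × 6 = 240
  Item 6: 9 × 2 × 4 = 72
Sorted descending: 540, 350, 240, 160, 72, 27.
The second-highest RPN is 350 (Item 1).

350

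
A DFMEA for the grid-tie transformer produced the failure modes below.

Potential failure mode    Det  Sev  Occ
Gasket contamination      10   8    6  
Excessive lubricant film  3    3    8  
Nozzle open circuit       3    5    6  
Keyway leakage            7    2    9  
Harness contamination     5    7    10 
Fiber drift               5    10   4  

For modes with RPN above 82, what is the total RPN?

1246

RPN = Severity × Occurrence × Detection:
  Gasket contamination: 8 × 6 × 10 = 480
  Excessive lubricant film: 3 × 8 × 3 = 72
  Nozzle open circuit: 5 × 6 × 3 = 90
  Keyway leakage: 2 × 9 × 7 = 126
  Harness contamination: 7 × 10 × 5 = 350
  Fiber drift: 10 × 4 × 5 = 200
RPN > 82: Gasket contamination (480), Nozzle open circuit (90), Keyway leakage (126), Harness contamination (350), Fiber drift (200).
Sum: 480 + 90 + 126 + 350 + 200 = 1246.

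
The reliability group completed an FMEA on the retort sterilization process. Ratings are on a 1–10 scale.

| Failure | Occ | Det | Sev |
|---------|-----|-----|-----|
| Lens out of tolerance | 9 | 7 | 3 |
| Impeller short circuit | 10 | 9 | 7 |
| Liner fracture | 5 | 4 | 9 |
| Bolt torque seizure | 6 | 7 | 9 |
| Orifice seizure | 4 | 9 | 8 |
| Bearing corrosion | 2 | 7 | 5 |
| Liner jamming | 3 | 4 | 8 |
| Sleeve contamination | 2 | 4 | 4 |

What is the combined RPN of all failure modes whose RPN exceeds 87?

RPN = Severity × Occurrence × Detection:
  Lens out of tolerance: 3 × 9 × 7 = 189
  Impeller short circuit: 7 × 10 × 9 = 630
  Liner fracture: 9 × 5 × 4 = 180
  Bolt torque seizure: 9 × 6 × 7 = 378
  Orifice seizure: 8 × 4 × 9 = 288
  Bearing corrosion: 5 × 2 × 7 = 70
  Liner jamming: 8 × 3 × 4 = 96
  Sleeve contamination: 4 × 2 × 4 = 32
RPN > 87: Lens out of tolerance (189), Impeller short circuit (630), Liner fracture (180), Bolt torque seizure (378), Orifice seizure (288), Liner jamming (96).
Sum: 189 + 630 + 180 + 378 + 288 + 96 = 1761.

1761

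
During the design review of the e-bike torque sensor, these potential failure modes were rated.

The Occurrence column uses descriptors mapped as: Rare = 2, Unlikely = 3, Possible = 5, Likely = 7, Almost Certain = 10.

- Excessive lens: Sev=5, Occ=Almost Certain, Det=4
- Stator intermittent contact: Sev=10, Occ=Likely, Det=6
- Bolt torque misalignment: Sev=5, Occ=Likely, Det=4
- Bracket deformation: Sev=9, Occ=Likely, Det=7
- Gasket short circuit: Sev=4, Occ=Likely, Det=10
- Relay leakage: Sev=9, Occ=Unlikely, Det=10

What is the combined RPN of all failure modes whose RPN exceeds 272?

1141

RPN = Severity × Occurrence × Detection:
  Excessive lens: 5 × 10 × 4 = 200
  Stator intermittent contact: 10 × 7 × 6 = 420
  Bolt torque misalignment: 5 × 7 × 4 = 140
  Bracket deformation: 9 × 7 × 7 = 441
  Gasket short circuit: 4 × 7 × 10 = 280
  Relay leakage: 9 × 3 × 10 = 270
RPN > 272: Stator intermittent contact (420), Bracket deformation (441), Gasket short circuit (280).
Sum: 420 + 441 + 280 = 1141.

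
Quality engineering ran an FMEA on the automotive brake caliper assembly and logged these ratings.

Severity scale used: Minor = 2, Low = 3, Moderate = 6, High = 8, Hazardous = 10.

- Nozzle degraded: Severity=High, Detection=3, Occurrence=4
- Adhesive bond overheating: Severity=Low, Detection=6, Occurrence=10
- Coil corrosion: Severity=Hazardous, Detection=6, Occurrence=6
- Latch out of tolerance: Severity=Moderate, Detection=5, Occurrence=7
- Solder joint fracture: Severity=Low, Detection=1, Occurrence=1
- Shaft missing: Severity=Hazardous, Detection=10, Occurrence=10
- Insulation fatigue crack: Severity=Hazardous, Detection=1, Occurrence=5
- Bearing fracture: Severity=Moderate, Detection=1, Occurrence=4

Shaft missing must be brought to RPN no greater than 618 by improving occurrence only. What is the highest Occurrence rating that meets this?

6

Shaft missing: S=10, O=10, D=10 → current RPN = 1000.
Fixed product = 100. Need 100 × O ≤ 618, so O ≤ 618/100 = 6.18.
Maximum integer Occurrence rating = 6 (gives RPN 600; O=7 would give 700 > 618).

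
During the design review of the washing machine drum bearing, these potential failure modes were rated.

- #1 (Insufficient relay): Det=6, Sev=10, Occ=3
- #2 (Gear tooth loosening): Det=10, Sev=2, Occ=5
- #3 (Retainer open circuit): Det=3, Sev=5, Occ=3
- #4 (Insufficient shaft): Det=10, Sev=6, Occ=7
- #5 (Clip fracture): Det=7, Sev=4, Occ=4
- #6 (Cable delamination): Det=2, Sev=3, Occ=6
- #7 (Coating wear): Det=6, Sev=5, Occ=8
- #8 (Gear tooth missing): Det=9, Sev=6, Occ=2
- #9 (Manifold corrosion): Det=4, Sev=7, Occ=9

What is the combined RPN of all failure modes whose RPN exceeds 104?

1312

RPN = Severity × Occurrence × Detection:
  #1: 10 × 3 × 6 = 180
  #2: 2 × 5 × 10 = 100
  #3: 5 × 3 × 3 = 45
  #4: 6 × 7 × 10 = 420
  #5: 4 × 4 × 7 = 112
  #6: 3 × 6 × 2 = 36
  #7: 5 × 8 × 6 = 240
  #8: 6 × 2 × 9 = 108
  #9: 7 × 9 × 4 = 252
RPN > 104: #1 (180), #4 (420), #5 (112), #7 (240), #8 (108), #9 (252).
Sum: 180 + 420 + 112 + 240 + 108 + 252 = 1312.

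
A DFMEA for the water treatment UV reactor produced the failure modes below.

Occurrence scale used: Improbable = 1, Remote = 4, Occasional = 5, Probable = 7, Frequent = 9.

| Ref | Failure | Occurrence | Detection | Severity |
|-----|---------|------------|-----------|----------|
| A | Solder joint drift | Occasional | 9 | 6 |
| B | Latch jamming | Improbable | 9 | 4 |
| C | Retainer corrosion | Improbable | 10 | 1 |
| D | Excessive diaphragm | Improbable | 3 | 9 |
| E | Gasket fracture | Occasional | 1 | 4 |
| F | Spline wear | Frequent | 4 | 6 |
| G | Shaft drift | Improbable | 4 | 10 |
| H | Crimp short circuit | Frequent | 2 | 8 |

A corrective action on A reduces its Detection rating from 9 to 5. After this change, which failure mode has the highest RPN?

RPN = Severity × Occurrence × Detection:
  A: 6 × 5 × 9 = 270
  B: 4 × 1 × 9 = 36
  C: 1 × 1 × 10 = 10
  D: 9 × 1 × 3 = 27
  E: 4 × 5 × 1 = 20
  F: 6 × 9 × 4 = 216
  G: 10 × 1 × 4 = 40
  H: 8 × 9 × 2 = 144
After action: A → 6 × 5 × 5 = 150.
Revised RPNs: F=216, A=150, H=144, G=40, B=36, D=27, E=20, C=10.
Highest is now F (216).

F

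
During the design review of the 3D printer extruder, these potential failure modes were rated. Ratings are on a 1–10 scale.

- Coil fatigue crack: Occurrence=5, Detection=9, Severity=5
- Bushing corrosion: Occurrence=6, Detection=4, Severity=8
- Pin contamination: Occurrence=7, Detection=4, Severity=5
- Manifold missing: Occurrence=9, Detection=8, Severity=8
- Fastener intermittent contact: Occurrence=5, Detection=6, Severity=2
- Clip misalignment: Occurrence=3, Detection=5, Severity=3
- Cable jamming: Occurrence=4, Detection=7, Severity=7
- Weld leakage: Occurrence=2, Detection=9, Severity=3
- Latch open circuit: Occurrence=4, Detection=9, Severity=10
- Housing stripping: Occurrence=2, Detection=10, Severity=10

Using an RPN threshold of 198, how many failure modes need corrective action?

4

RPN = Severity × Occurrence × Detection:
  Coil fatigue crack: 5 × 5 × 9 = 225
  Bushing corrosion: 8 × 6 × 4 = 192
  Pin contamination: 5 × 7 × 4 = 140
  Manifold missing: 8 × 9 × 8 = 576
  Fastener intermittent contact: 2 × 5 × 6 = 60
  Clip misalignment: 3 × 3 × 5 = 45
  Cable jamming: 7 × 4 × 7 = 196
  Weld leakage: 3 × 2 × 9 = 54
  Latch open circuit: 10 × 4 × 9 = 360
  Housing stripping: 10 × 2 × 10 = 200
Modes with RPN ≥ 198: Coil fatigue crack (225), Manifold missing (576), Latch open circuit (360), Housing stripping (200) → 4.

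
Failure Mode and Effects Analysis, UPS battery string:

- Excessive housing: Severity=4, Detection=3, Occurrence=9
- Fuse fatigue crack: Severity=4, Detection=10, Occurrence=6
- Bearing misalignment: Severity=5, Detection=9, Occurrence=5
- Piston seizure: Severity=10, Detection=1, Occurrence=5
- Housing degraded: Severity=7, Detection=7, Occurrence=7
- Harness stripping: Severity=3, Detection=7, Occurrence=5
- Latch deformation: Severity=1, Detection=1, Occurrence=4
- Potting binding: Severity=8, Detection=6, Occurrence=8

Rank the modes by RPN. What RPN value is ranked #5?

RPN = Severity × Occurrence × Detection:
  Excessive housing: 4 × 9 × 3 = 108
  Fuse fatigue crack: 4 × 6 × 10 = 240
  Bearing misalignment: 5 × 5 × 9 = 225
  Piston seizure: 10 × 5 × 1 = 50
  Housing degraded: 7 × 7 × 7 = 343
  Harness stripping: 3 × 5 × 7 = 105
  Latch deformation: 1 × 4 × 1 = 4
  Potting binding: 8 × 8 × 6 = 384
Sorted descending: 384, 343, 240, 225, 108, 105, 50, 4.
The fifth-highest RPN is 108 (Excessive housing).

108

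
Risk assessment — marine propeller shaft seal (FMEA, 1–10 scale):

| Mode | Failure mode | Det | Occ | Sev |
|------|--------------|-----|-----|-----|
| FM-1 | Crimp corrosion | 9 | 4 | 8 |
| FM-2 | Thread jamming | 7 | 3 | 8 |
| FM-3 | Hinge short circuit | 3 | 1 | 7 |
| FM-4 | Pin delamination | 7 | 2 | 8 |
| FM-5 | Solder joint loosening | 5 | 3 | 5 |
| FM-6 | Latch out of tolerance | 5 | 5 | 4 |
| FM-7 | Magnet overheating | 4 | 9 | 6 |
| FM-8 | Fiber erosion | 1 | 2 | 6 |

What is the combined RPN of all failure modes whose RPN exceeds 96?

RPN = Severity × Occurrence × Detection:
  FM-1: 8 × 4 × 9 = 288
  FM-2: 8 × 3 × 7 = 168
  FM-3: 7 × 1 × 3 = 21
  FM-4: 8 × 2 × 7 = 112
  FM-5: 5 × 3 × 5 = 75
  FM-6: 4 × 5 × 5 = 100
  FM-7: 6 × 9 × 4 = 216
  FM-8: 6 × 2 × 1 = 12
RPN > 96: FM-1 (288), FM-2 (168), FM-4 (112), FM-6 (100), FM-7 (216).
Sum: 288 + 168 + 112 + 100 + 216 = 884.

884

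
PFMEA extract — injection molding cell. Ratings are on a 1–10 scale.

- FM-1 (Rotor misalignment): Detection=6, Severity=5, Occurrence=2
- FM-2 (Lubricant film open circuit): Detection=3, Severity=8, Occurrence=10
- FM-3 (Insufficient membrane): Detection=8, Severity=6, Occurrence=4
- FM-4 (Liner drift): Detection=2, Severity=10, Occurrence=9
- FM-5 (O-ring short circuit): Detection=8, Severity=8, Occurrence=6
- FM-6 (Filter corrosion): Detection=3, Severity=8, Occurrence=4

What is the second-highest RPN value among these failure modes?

RPN = Severity × Occurrence × Detection:
  FM-1: 5 × 2 × 6 = 60
  FM-2: 8 × 10 × 3 = 240
  FM-3: 6 × 4 × 8 = 192
  FM-4: 10 × 9 × 2 = 180
  FM-5: 8 × 6 × 8 = 384
  FM-6: 8 × 4 × 3 = 96
Sorted descending: 384, 240, 192, 180, 96, 60.
The second-highest RPN is 240 (FM-2).

240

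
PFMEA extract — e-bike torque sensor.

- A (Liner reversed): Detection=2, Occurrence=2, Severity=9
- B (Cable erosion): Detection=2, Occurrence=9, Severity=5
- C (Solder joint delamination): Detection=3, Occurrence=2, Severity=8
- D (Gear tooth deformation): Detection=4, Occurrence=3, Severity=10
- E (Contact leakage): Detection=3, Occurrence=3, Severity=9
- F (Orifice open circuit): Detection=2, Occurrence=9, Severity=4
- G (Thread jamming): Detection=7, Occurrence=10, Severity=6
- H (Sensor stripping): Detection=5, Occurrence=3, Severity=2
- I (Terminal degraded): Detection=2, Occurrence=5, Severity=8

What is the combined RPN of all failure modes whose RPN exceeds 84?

RPN = Severity × Occurrence × Detection:
  A: 9 × 2 × 2 = 36
  B: 5 × 9 × 2 = 90
  C: 8 × 2 × 3 = 48
  D: 10 × 3 × 4 = 120
  E: 9 × 3 × 3 = 81
  F: 4 × 9 × 2 = 72
  G: 6 × 10 × 7 = 420
  H: 2 × 3 × 5 = 30
  I: 8 × 5 × 2 = 80
RPN > 84: B (90), D (120), G (420).
Sum: 90 + 120 + 420 = 630.

630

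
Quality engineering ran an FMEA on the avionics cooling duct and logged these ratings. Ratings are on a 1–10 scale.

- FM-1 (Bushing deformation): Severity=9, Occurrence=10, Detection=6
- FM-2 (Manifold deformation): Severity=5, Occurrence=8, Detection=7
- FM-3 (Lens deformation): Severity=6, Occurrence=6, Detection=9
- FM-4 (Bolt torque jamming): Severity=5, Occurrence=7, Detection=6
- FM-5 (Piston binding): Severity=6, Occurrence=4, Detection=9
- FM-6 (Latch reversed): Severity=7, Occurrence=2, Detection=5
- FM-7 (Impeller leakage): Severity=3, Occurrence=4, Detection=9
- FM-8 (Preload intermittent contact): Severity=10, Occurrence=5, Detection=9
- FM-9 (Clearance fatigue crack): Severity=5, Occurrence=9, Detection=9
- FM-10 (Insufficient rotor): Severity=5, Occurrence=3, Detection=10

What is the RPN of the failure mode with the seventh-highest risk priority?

210

RPN = Severity × Occurrence × Detection:
  FM-1: 9 × 10 × 6 = 540
  FM-2: 5 × 8 × 7 = 280
  FM-3: 6 × 6 × 9 = 324
  FM-4: 5 × 7 × 6 = 210
  FM-5: 6 × 4 × 9 = 216
  FM-6: 7 × 2 × 5 = 70
  FM-7: 3 × 4 × 9 = 108
  FM-8: 10 × 5 × 9 = 450
  FM-9: 5 × 9 × 9 = 405
  FM-10: 5 × 3 × 10 = 150
Sorted descending: 540, 450, 405, 324, 280, 216, 210, 150, 108, 70.
The seventh-highest RPN is 210 (FM-4).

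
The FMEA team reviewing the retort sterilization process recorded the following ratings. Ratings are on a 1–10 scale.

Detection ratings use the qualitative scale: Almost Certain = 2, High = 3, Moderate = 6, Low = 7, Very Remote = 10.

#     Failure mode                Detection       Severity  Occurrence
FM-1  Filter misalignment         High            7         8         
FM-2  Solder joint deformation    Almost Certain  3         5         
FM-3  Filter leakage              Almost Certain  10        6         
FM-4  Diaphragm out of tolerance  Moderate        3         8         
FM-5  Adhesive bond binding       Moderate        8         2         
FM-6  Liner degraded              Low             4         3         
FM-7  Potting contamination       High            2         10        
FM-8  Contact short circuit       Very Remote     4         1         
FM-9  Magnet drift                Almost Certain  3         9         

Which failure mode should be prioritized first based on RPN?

FM-1

RPN = Severity × Occurrence × Detection:
  FM-1: 7 × 8 × 3 = 168
  FM-2: 3 × 5 × 2 = 30
  FM-3: 10 × 6 × 2 = 120
  FM-4: 3 × 8 × 6 = 144
  FM-5: 8 × 2 × 6 = 96
  FM-6: 4 × 3 × 7 = 84
  FM-7: 2 × 10 × 3 = 60
  FM-8: 4 × 1 × 10 = 40
  FM-9: 3 × 9 × 2 = 54
Highest RPN is 168 → FM-1.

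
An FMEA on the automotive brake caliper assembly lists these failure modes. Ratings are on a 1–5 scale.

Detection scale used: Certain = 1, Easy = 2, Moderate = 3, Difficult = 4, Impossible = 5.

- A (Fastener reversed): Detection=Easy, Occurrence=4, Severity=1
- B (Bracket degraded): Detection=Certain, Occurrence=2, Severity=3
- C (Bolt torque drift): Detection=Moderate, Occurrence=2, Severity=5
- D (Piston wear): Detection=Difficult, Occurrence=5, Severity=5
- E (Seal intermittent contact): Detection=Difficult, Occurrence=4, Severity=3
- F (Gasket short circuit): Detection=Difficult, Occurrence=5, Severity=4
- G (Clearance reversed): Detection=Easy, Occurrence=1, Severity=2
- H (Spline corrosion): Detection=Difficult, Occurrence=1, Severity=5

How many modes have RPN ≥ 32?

3

RPN = Severity × Occurrence × Detection:
  A: 1 × 4 × 2 = 8
  B: 3 × 2 × 1 = 6
  C: 5 × 2 × 3 = 30
  D: 5 × 5 × 4 = 100
  E: 3 × 4 × 4 = 48
  F: 4 × 5 × 4 = 80
  G: 2 × 1 × 2 = 4
  H: 5 × 1 × 4 = 20
Modes with RPN ≥ 32: D (100), E (48), F (80) → 3.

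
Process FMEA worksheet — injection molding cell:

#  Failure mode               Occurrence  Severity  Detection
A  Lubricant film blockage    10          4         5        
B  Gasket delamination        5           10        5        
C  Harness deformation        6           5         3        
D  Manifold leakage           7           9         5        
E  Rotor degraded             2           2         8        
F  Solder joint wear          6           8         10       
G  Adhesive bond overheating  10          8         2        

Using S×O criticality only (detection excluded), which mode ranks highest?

G

Criticality = Severity × Occurrence:
  A: 4 × 10 = 40
  B: 10 × 5 = 50
  C: 5 × 6 = 30
  D: 9 × 7 = 63
  E: 2 × 2 = 4
  F: 8 × 6 = 48
  G: 8 × 10 = 80
Highest criticality is 80 → G.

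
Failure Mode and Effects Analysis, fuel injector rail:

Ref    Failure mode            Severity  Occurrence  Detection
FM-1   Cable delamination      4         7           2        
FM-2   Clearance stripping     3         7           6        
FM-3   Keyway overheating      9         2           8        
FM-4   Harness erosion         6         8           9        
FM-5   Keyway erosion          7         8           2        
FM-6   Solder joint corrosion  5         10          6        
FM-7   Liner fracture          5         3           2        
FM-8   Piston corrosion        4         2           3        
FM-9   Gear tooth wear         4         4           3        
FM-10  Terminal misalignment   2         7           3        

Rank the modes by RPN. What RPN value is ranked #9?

RPN = Severity × Occurrence × Detection:
  FM-1: 4 × 7 × 2 = 56
  FM-2: 3 × 7 × 6 = 126
  FM-3: 9 × 2 × 8 = 144
  FM-4: 6 × 8 × 9 = 432
  FM-5: 7 × 8 × 2 = 112
  FM-6: 5 × 10 × 6 = 300
  FM-7: 5 × 3 × 2 = 30
  FM-8: 4 × 2 × 3 = 24
  FM-9: 4 × 4 × 3 = 48
  FM-10: 2 × 7 × 3 = 42
Sorted descending: 432, 300, 144, 126, 112, 56, 48, 42, 30, 24.
The 9th-highest RPN is 30 (FM-7).

30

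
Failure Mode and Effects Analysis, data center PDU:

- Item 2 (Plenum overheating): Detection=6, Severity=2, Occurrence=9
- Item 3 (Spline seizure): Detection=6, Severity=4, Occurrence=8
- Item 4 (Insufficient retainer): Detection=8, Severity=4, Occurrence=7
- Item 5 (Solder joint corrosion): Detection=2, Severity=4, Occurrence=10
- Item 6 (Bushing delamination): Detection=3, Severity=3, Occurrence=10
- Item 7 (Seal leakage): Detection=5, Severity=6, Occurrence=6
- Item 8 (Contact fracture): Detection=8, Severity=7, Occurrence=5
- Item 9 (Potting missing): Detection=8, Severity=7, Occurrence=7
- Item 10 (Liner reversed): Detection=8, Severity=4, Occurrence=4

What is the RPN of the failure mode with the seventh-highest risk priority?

RPN = Severity × Occurrence × Detection:
  Item 2: 2 × 9 × 6 = 108
  Item 3: 4 × 8 × 6 = 192
  Item 4: 4 × 7 × 8 = 224
  Item 5: 4 × 10 × 2 = 80
  Item 6: 3 × 10 × 3 = 90
  Item 7: 6 × 6 × 5 = 180
  Item 8: 7 × 5 × 8 = 280
  Item 9: 7 × 7 × 8 = 392
  Item 10: 4 × 4 × 8 = 128
Sorted descending: 392, 280, 224, 192, 180, 128, 108, 90, 80.
The seventh-highest RPN is 108 (Item 2).

108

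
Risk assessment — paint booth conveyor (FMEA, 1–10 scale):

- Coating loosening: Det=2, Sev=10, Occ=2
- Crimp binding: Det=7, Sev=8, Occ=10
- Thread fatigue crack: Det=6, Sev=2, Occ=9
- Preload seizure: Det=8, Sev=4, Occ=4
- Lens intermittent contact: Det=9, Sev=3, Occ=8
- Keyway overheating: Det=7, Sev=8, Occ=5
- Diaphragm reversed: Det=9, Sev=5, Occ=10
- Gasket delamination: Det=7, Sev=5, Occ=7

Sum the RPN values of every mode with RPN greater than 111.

1879

RPN = Severity × Occurrence × Detection:
  Coating loosening: 10 × 2 × 2 = 40
  Crimp binding: 8 × 10 × 7 = 560
  Thread fatigue crack: 2 × 9 × 6 = 108
  Preload seizure: 4 × 4 × 8 = 128
  Lens intermittent contact: 3 × 8 × 9 = 216
  Keyway overheating: 8 × 5 × 7 = 280
  Diaphragm reversed: 5 × 10 × 9 = 450
  Gasket delamination: 5 × 7 × 7 = 245
RPN > 111: Crimp binding (560), Preload seizure (128), Lens intermittent contact (216), Keyway overheating (280), Diaphragm reversed (450), Gasket delamination (245).
Sum: 560 + 128 + 216 + 280 + 450 + 245 = 1879.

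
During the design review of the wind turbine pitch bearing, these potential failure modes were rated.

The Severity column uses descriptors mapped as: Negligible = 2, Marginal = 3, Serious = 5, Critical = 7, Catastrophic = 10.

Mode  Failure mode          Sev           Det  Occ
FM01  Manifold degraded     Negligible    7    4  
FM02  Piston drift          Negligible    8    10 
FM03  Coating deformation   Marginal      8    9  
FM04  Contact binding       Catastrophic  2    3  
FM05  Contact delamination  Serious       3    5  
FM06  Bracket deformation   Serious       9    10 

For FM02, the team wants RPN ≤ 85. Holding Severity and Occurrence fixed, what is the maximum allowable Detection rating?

FM02: S=2, O=10, D=8 → current RPN = 160.
Fixed product = 20. Need 20 × D ≤ 85, so D ≤ 85/20 = 4.25.
Maximum integer Detection rating = 4 (gives RPN 80; D=5 would give 100 > 85).

4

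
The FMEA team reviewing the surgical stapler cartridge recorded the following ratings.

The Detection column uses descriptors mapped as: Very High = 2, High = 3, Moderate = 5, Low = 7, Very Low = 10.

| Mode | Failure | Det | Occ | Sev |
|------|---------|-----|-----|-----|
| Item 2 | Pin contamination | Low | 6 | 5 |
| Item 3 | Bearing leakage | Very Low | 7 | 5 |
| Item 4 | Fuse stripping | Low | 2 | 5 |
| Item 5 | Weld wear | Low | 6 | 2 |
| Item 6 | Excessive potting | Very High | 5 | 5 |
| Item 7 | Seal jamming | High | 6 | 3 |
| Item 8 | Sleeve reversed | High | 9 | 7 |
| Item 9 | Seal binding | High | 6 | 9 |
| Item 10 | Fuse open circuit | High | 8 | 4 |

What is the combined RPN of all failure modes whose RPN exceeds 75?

RPN = Severity × Occurrence × Detection:
  Item 2: 5 × 6 × 7 = 210
  Item 3: 5 × 7 × 10 = 350
  Item 4: 5 × 2 × 7 = 70
  Item 5: 2 × 6 × 7 = 84
  Item 6: 5 × 5 × 2 = 50
  Item 7: 3 × 6 × 3 = 54
  Item 8: 7 × 9 × 3 = 189
  Item 9: 9 × 6 × 3 = 162
  Item 10: 4 × 8 × 3 = 96
RPN > 75: Item 2 (210), Item 3 (350), Item 5 (84), Item 8 (189), Item 9 (162), Item 10 (96).
Sum: 210 + 350 + 84 + 189 + 162 + 96 = 1091.

1091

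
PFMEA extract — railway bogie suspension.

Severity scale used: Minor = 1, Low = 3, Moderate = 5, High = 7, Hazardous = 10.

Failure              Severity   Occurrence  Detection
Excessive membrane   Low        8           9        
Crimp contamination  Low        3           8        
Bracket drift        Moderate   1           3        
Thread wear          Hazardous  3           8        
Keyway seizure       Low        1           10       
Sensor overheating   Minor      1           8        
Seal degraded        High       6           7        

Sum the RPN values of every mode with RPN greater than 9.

RPN = Severity × Occurrence × Detection:
  Excessive membrane: 3 × 8 × 9 = 216
  Crimp contamination: 3 × 3 × 8 = 72
  Bracket drift: 5 × 1 × 3 = 15
  Thread wear: 10 × 3 × 8 = 240
  Keyway seizure: 3 × 1 × 10 = 30
  Sensor overheating: 1 × 1 × 8 = 8
  Seal degraded: 7 × 6 × 7 = 294
RPN > 9: Excessive membrane (216), Crimp contamination (72), Bracket drift (15), Thread wear (240), Keyway seizure (30), Seal degraded (294).
Sum: 216 + 72 + 15 + 240 + 30 + 294 = 867.

867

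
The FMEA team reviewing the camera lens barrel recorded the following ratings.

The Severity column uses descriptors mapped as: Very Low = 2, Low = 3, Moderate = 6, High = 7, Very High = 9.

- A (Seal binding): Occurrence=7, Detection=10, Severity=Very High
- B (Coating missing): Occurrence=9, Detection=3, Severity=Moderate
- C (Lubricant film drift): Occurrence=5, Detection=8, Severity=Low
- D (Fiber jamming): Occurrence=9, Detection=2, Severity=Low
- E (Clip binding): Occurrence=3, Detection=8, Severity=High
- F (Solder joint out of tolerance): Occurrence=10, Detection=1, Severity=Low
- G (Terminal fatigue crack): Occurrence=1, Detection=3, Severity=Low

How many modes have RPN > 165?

RPN = Severity × Occurrence × Detection:
  A: 9 × 7 × 10 = 630
  B: 6 × 9 × 3 = 162
  C: 3 × 5 × 8 = 120
  D: 3 × 9 × 2 = 54
  E: 7 × 3 × 8 = 168
  F: 3 × 10 × 1 = 30
  G: 3 × 1 × 3 = 9
Modes with RPN > 165: A (630), E (168) → 2.

2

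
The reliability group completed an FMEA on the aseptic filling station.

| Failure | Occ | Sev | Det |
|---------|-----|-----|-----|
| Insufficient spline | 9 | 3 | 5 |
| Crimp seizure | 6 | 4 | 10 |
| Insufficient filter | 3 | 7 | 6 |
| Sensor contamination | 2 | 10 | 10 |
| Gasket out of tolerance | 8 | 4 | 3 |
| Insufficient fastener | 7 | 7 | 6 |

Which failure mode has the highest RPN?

RPN = Severity × Occurrence × Detection:
  Insufficient spline: 3 × 9 × 5 = 135
  Crimp seizure: 4 × 6 × 10 = 240
  Insufficient filter: 7 × 3 × 6 = 126
  Sensor contamination: 10 × 2 × 10 = 200
  Gasket out of tolerance: 4 × 8 × 3 = 96
  Insufficient fastener: 7 × 7 × 6 = 294
Highest RPN is 294 → Insufficient fastener.

Insufficient fastener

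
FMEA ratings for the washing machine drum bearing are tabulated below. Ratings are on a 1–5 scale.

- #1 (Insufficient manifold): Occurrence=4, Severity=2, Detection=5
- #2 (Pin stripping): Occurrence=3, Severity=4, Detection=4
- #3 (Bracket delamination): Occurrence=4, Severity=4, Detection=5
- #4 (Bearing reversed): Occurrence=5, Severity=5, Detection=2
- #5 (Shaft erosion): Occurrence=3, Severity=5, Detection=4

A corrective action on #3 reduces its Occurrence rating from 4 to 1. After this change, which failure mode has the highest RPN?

#5

RPN = Severity × Occurrence × Detection:
  #1: 2 × 4 × 5 = 40
  #2: 4 × 3 × 4 = 48
  #3: 4 × 4 × 5 = 80
  #4: 5 × 5 × 2 = 50
  #5: 5 × 3 × 4 = 60
After action: #3 → 4 × 1 × 5 = 20.
Revised RPNs: #5=60, #4=50, #2=48, #1=40, #3=20.
Highest is now #5 (60).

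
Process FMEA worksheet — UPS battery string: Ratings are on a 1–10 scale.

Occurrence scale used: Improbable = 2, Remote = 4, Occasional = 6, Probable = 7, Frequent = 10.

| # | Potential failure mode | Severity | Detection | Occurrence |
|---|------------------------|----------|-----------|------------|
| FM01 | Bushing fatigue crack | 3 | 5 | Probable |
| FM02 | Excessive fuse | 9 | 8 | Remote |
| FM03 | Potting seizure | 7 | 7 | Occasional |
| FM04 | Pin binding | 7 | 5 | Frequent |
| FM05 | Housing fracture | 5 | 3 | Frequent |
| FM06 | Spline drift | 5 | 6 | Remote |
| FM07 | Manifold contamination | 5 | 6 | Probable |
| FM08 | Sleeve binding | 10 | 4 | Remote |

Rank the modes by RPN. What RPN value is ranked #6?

RPN = Severity × Occurrence × Detection:
  FM01: 3 × 7 × 5 = 105
  FM02: 9 × 4 × 8 = 288
  FM03: 7 × 6 × 7 = 294
  FM04: 7 × 10 × 5 = 350
  FM05: 5 × 10 × 3 = 150
  FM06: 5 × 4 × 6 = 120
  FM07: 5 × 7 × 6 = 210
  FM08: 10 × 4 × 4 = 160
Sorted descending: 350, 294, 288, 210, 160, 150, 120, 105.
The sixth-highest RPN is 150 (FM05).

150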